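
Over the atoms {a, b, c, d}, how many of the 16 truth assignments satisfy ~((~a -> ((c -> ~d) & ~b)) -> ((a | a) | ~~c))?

Initial set: {T ~((~a -> ((c -> ~d) & ~b)) -> ((a | a) | ~~c))}.
T ~((~a -> ((c -> ~d) & ~b)) -> ((a | a) | ~~c)): α-rule — add T (~a -> ((c -> ~d) & ~b)), F ((a | a) | ~~c).
F ((a | a) | ~~c): α-rule — add F (a | a), F ~~c.
F (a | a): α-rule — add F a, F a.
F ~~c: drop double negation, giving F c.
T (~a -> ((c -> ~d) & ~b)): β-rule — branch into F ~a  //  T ((c -> ~d) & ~b).
  branch 1 (add F ~a):
    × closes — contains both a and ~a.
  branch 2 (add T ((c -> ~d) & ~b)):
    T ((c -> ~d) & ~b): α-rule — add T (c -> ~d), T ~b.
    T (c -> ~d): β-rule — branch into F c  //  T ~d.
      branch 2.1 (add F c):
        ○ open, literals {a=0, b=0, c=0}.
      branch 2.2 (add T ~d):
        ○ open, literals {a=0, b=0, c=0, d=0}.
1 branch closed, 2 open.
Each open branch fixes some atoms; the unmentioned ones are free. Counting distinct full assignments: branch {a=0, b=0, c=0} (d) contributes 2 new; branch {a=0, b=0, c=0, d=0} (none free) contributes 0 new. Total: 2.

2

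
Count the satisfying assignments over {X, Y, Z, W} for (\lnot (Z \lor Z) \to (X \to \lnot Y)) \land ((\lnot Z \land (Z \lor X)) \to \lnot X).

Initial set: {((\lnot (Z \lor Z) \to (X \to \lnot Y)) \land ((\lnot Z \land (Z \lor X)) \to \lnot X))}.
((\lnot (Z \lor Z) \to (X \to \lnot Y)) \land ((\lnot Z \land (Z \lor X)) \to \lnot X)): α-rule — add (\lnot (Z \lor Z) \to (X \to \lnot Y)), ((\lnot Z \land (Z \lor X)) \to \lnot X).
(\lnot (Z \lor Z) \to (X \to \lnot Y)): β-rule — branch into \lnot \lnot (Z \lor Z)  //  (X \to \lnot Y).
  branch 1 (add \lnot \lnot (Z \lor Z)):
    ((\lnot Z \land (Z \lor X)) \to \lnot X): β-rule — branch into \lnot (\lnot Z \land (Z \lor X))  //  \lnot X.
      branch 1.1 (add \lnot (\lnot Z \land (Z \lor X))):
        \lnot \lnot (Z \lor Z): β-rule — branch into Z  //  Z.
          branch 1.1.1 (add Z):
            \lnot (\lnot Z \land (Z \lor X)): β-rule — branch into \lnot \lnot Z  //  \lnot (Z \lor X).
              branch 1.1.1.1 (add \lnot \lnot Z):
                ○ open, literals {Z=true}.
              branch 1.1.1.2 (add \lnot (Z \lor X)):
                \lnot (Z \lor X): α-rule — add \lnot Z, \lnot X.
                × closes — contains both Z and \lnot Z.
          branch 1.1.2 (add Z):
            \lnot (\lnot Z \land (Z \lor X)): β-rule — branch into \lnot \lnot Z  //  \lnot (Z \lor X).
              branch 1.1.2.1 (add \lnot \lnot Z):
                ○ open, literals {Z=true}.
              branch 1.1.2.2 (add \lnot (Z \lor X)):
                \lnot (Z \lor X): α-rule — add \lnot Z, \lnot X.
                × closes — contains both Z and \lnot Z.
      branch 1.2 (add \lnot X):
        \lnot \lnot (Z \lor Z): β-rule — branch into Z  //  Z.
          branch 1.2.1 (add Z):
            ○ open, literals {X=false, Z=true}.
          branch 1.2.2 (add Z):
            ○ open, literals {X=false, Z=true}.
  branch 2 (add (X \to \lnot Y)):
    ((\lnot Z \land (Z \lor X)) \to \lnot X): β-rule — branch into \lnot (\lnot Z \land (Z \lor X))  //  \lnot X.
      branch 2.1 (add \lnot (\lnot Z \land (Z \lor X))):
        (X \to \lnot Y): β-rule — branch into \lnot X  //  \lnot Y.
          branch 2.1.1 (add \lnot X):
            \lnot (\lnot Z \land (Z \lor X)): β-rule — branch into \lnot \lnot Z  //  \lnot (Z \lor X).
              branch 2.1.1.1 (add \lnot \lnot Z):
                ○ open, literals {X=false, Z=true}.
              branch 2.1.1.2 (add \lnot (Z \lor X)):
                \lnot (Z \lor X): α-rule — add \lnot Z, \lnot X.
                ○ open, literals {X=false, Z=false}.
          branch 2.1.2 (add \lnot Y):
            \lnot (\lnot Z \land (Z \lor X)): β-rule — branch into \lnot \lnot Z  //  \lnot (Z \lor X).
              branch 2.1.2.1 (add \lnot \lnot Z):
                ○ open, literals {Y=false, Z=true}.
              branch 2.1.2.2 (add \lnot (Z \lor X)):
                \lnot (Z \lor X): α-rule — add \lnot Z, \lnot X.
                ○ open, literals {X=false, Y=false, Z=false}.
      branch 2.2 (add \lnot X):
        (X \to \lnot Y): β-rule — branch into \lnot X  //  \lnot Y.
          branch 2.2.1 (add \lnot X):
            ○ open, literals {X=false}.
          branch 2.2.2 (add \lnot Y):
            ○ open, literals {X=false, Y=false}.
2 branches closed, 10 open.
Each open branch fixes some atoms; the unmentioned ones are free. Counting distinct full assignments: branch {Z=true} (X, Y, W) contributes 8 new; branch {Z=true} (X, Y, W) contributes 0 new; branch {X=false, Z=true} (Y, W) contributes 0 new; branch {X=false, Z=true} (Y, W) contributes 0 new; branch {X=false, Z=true} (Y, W) contributes 0 new; branch {X=false, Z=false} (Y, W) contributes 4 new; branch {Y=false, Z=true} (X, W) contributes 0 new; branch {X=false, Y=false, Z=false} (W) contributes 0 new; branch {X=false} (Y, Z, W) contributes 0 new; branch {X=false, Y=false} (Z, W) contributes 0 new. Total: 12.

12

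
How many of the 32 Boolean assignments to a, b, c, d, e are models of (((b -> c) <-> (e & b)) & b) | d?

Initial set: {((((b -> c) <-> (e & b)) & b) | d)}.
((((b -> c) <-> (e & b)) & b) | d): β-rule — branch into (((b -> c) <-> (e & b)) & b)  //  d.
  branch 1 (add (((b -> c) <-> (e & b)) & b)):
    (((b -> c) <-> (e & b)) & b): α-rule — add ((b -> c) <-> (e & b)), b.
    ((b -> c) <-> (e & b)): β-rule — branch into (b -> c), (e & b)  //  ~(b -> c), ~(e & b).
      branch 1.1 (add (b -> c), (e & b)):
        (e & b): α-rule — add e, b.
        (b -> c): β-rule — branch into ~b  //  c.
          branch 1.1.1 (add ~b):
            × closes — contains both b and ~b.
          branch 1.1.2 (add c):
            ○ open, literals {b=1, c=1, e=1}.
      branch 1.2 (add ~(b -> c), ~(e & b)):
        ~(b -> c): α-rule — add b, ~c.
        ~(e & b): β-rule — branch into ~e  //  ~b.
          branch 1.2.1 (add ~e):
            ○ open, literals {b=1, c=0, e=0}.
          branch 1.2.2 (add ~b):
            × closes — contains both b and ~b.
  branch 2 (add d):
    ○ open, literals {d=1}.
2 branches closed, 3 open.
Each open branch fixes some atoms; the unmentioned ones are free. Counting distinct full assignments: branch {b=1, c=1, e=1} (a, d) contributes 4 new; branch {b=1, c=0, e=0} (a, d) contributes 4 new; branch {d=1} (a, b, c, e) contributes 12 new. Total: 20.

20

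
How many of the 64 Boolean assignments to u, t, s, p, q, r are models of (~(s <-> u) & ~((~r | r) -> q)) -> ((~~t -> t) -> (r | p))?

Initial set: {((~(s <-> u) & ~((~r | r) -> q)) -> ((~~t -> t) -> (r | p)))}.
((~(s <-> u) & ~((~r | r) -> q)) -> ((~~t -> t) -> (r | p))): β-rule — branch into ~(~(s <-> u) & ~((~r | r) -> q))  //  ((~~t -> t) -> (r | p)).
  branch 1 (add ~(~(s <-> u) & ~((~r | r) -> q))):
    ~(~(s <-> u) & ~((~r | r) -> q)): β-rule — branch into ~~(s <-> u)  //  ~~((~r | r) -> q).
      branch 1.1 (add ~~(s <-> u)):
        ~~(s <-> u): β-rule — branch into s, u  //  ~s, ~u.
          branch 1.1.1 (add s, u):
            ○ open, literals {s=T, u=T}.
          branch 1.1.2 (add ~s, ~u):
            ○ open, literals {s=F, u=F}.
      branch 1.2 (add ~~((~r | r) -> q)):
        ~~((~r | r) -> q): β-rule — branch into ~(~r | r)  //  q.
          branch 1.2.1 (add ~(~r | r)):
            ~(~r | r): α-rule — add ~~r, ~r.
            × closes — contains both r and ~r.
          branch 1.2.2 (add q):
            ○ open, literals {q=T}.
  branch 2 (add ((~~t -> t) -> (r | p))):
    ((~~t -> t) -> (r | p)): β-rule — branch into ~(~~t -> t)  //  (r | p).
      branch 2.1 (add ~(~~t -> t)):
        ~(~~t -> t): α-rule — add ~~t, ~t.
        ~~t: drop double negation, giving t.
        × closes — contains both t and ~t.
      branch 2.2 (add (r | p)):
        (r | p): β-rule — branch into r  //  p.
          branch 2.2.1 (add r):
            ○ open, literals {r=T}.
          branch 2.2.2 (add p):
            ○ open, literals {p=T}.
2 branches closed, 5 open.
Each open branch fixes some atoms; the unmentioned ones are free. Counting distinct full assignments: branch {s=T, u=T} (t, p, q, r) contributes 16 new; branch {s=F, u=F} (t, p, q, r) contributes 16 new; branch {q=T} (u, t, s, p, r) contributes 16 new; branch {r=T} (u, t, s, p, q) contributes 8 new; branch {p=T} (u, t, s, q, r) contributes 4 new. Total: 60.

60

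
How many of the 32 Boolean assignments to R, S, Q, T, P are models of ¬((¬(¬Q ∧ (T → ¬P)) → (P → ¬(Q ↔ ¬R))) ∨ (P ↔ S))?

Initial set: {T ¬((¬(¬Q ∧ (T → ¬P)) → (P → ¬(Q ↔ ¬R))) ∨ (P ↔ S))}.
T ¬((¬(¬Q ∧ (T → ¬P)) → (P → ¬(Q ↔ ¬R))) ∨ (P ↔ S)): α-rule — add F (¬(¬Q ∧ (T → ¬P)) → (P → ¬(Q ↔ ¬R))), F (P ↔ S).
F (¬(¬Q ∧ (T → ¬P)) → (P → ¬(Q ↔ ¬R))): α-rule — add T ¬(¬Q ∧ (T → ¬P)), F (P → ¬(Q ↔ ¬R)).
F (P → ¬(Q ↔ ¬R)): α-rule — add T P, F ¬(Q ↔ ¬R).
F (P ↔ S): β-rule — branch into T P, F S  //  F P, T S.
  branch 1 (add T P, F S):
    T ¬(¬Q ∧ (T → ¬P)): β-rule — branch into F ¬Q  //  F (T → ¬P).
      branch 1.1 (add F ¬Q):
        F ¬(Q ↔ ¬R): β-rule — branch into T Q, T ¬R  //  F Q, F ¬R.
          branch 1.1.1 (add T Q, T ¬R):
            ○ open, literals {P=1, Q=1, R=0, S=0}.
          branch 1.1.2 (add F Q, F ¬R):
            × closes — contains both Q and ¬Q.
      branch 1.2 (add F (T → ¬P)):
        F (T → ¬P): α-rule — add T T, F ¬P.
        F ¬(Q ↔ ¬R): β-rule — branch into T Q, T ¬R  //  F Q, F ¬R.
          branch 1.2.1 (add T Q, T ¬R):
            ○ open, literals {P=1, Q=1, R=0, S=0, T=1}.
          branch 1.2.2 (add F Q, F ¬R):
            ○ open, literals {P=1, Q=0, R=1, S=0, T=1}.
  branch 2 (add F P, T S):
    × closes — contains both P and ¬P.
2 branches closed, 3 open.
Each open branch fixes some atoms; the unmentioned ones are free. Counting distinct full assignments: branch {P=1, Q=1, R=0, S=0} (T) contributes 2 new; branch {P=1, Q=1, R=0, S=0, T=1} (none free) contributes 0 new; branch {P=1, Q=0, R=1, S=0, T=1} (none free) contributes 1 new. Total: 3.

3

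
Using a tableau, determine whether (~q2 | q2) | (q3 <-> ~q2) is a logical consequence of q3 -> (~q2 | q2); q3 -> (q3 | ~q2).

Initial set: {(q3 -> (~q2 | q2)); (q3 -> (q3 | ~q2)); ~((~q2 | q2) | (q3 <-> ~q2))}.
~((~q2 | q2) | (q3 <-> ~q2)): α-rule — add ~(~q2 | q2), ~(q3 <-> ~q2).
~(~q2 | q2): α-rule — add ~~q2, ~q2.
× closes — contains both q2 and ~q2.
All 1 branch closes.
Every branch closed, so the premises entail the conclusion.

Yes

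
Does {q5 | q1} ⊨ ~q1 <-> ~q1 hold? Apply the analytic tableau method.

Yes

Initial set: {(q5 | q1); ~(~q1 <-> ~q1)}.
(q5 | q1): β-rule — branch into q5  //  q1.
  branch 1 (add q5):
    ~(~q1 <-> ~q1): β-rule — branch into ~q1, ~~q1  //  ~~q1, ~q1.
      branch 1.1 (add ~q1, ~~q1):
        × closes — contains both q1 and ~q1.
      branch 1.2 (add ~~q1, ~q1):
        × closes — contains both q1 and ~q1.
  branch 2 (add q1):
    ~(~q1 <-> ~q1): β-rule — branch into ~q1, ~~q1  //  ~~q1, ~q1.
      branch 2.1 (add ~q1, ~~q1):
        × closes — contains both q1 and ~q1.
      branch 2.2 (add ~~q1, ~q1):
        × closes — contains both q1 and ~q1.
All 4 branches close.
Every branch closed, so the premises entail the conclusion.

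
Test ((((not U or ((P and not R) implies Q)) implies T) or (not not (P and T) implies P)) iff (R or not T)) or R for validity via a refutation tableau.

Not valid

Assume the negation and expand:
Initial set: {not (((((not U or ((P and not R) implies Q)) implies T) or (not not (P and T) implies P)) iff (R or not T)) or R)}.
not (((((not U or ((P and not R) implies Q)) implies T) or (not not (P and T) implies P)) iff (R or not T)) or R): α-rule — add not ((((not U or ((P and not R) implies Q)) implies T) or (not not (P and T) implies P)) iff (R or not T)), not R.
not ((((not U or ((P and not R) implies Q)) implies T) or (not not (P and T) implies P)) iff (R or not T)): β-rule — branch into (((not U or ((P and not R) implies Q)) implies T) or (not not (P and T) implies P)), not (R or not T)  //  not (((not U or ((P and not R) implies Q)) implies T) or (not not (P and T) implies P)), (R or not T).
  branch 1 (add (((not U or ((P and not R) implies Q)) implies T) or (not not (P and T) implies P)), not (R or not T)):
    not (R or not T): α-rule — add not R, not not T.
    (((not U or ((P and not R) implies Q)) implies T) or (not not (P and T) implies P)): β-rule — branch into ((not U or ((P and not R) implies Q)) implies T)  //  (not not (P and T) implies P).
      branch 1.1 (add ((not U or ((P and not R) implies Q)) implies T)):
        ((not U or ((P and not R) implies Q)) implies T): β-rule — branch into not (not U or ((P and not R) implies Q))  //  T.
          branch 1.1.1 (add not (not U or ((P and not R) implies Q))):
            not (not U or ((P and not R) implies Q)): α-rule — add not not U, not ((P and not R) implies Q).
            not ((P and not R) implies Q): α-rule — add (P and not R), not Q.
            (P and not R): α-rule — add P, not R.
            ○ open, literals {P=true, Q=false, R=false, T=true, U=true}.
          branch 1.1.2 (add T):
            ○ open, literals {R=false, T=true}.
      branch 1.2 (add (not not (P and T) implies P)):
        (not not (P and T) implies P): β-rule — branch into not not not (P and T)  //  P.
          branch 1.2.1 (add not not not (P and T)):
            not not not (P and T): drop double negation, giving not (P and T).
            not (P and T): β-rule — branch into not P  //  not T.
              branch 1.2.1.1 (add not P):
                ○ open, literals {P=false, R=false, T=true}.
              branch 1.2.1.2 (add not T):
                × closes — contains both T and not T.
          branch 1.2.2 (add P):
            ○ open, literals {P=true, R=false, T=true}.
  branch 2 (add not (((not U or ((P and not R) implies Q)) implies T) or (not not (P and T) implies P)), (R or not T)):
    not (((not U or ((P and not R) implies Q)) implies T) or (not not (P and T) implies P)): α-rule — add not ((not U or ((P and not R) implies Q)) implies T), not (not not (P and T) implies P).
    not ((not U or ((P and not R) implies Q)) implies T): α-rule — add (not U or ((P and not R) implies Q)), not T.
    not (not not (P and T) implies P): α-rule — add not not (P and T), not P.
    not not (P and T): drop double negation, giving (P and T).
    (P and T): α-rule — add P, T.
    × closes — contains both P and not P.
2 branches closed, 4 open.
An open branch gives a countermodel: P=true, Q=false, R=false, T=true, U=true (unmentioned atoms arbitrary); under it the original formula is false.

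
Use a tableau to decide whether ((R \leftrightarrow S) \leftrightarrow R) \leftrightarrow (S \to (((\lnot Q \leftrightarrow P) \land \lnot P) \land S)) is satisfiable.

Satisfiable

Initial set: {(((R \leftrightarrow S) \leftrightarrow R) \leftrightarrow (S \to (((\lnot Q \leftrightarrow P) \land \lnot P) \land S)))}.
(((R \leftrightarrow S) \leftrightarrow R) \leftrightarrow (S \to (((\lnot Q \leftrightarrow P) \land \lnot P) \land S))): β-rule — branch into ((R \leftrightarrow S) \leftrightarrow R), (S \to (((\lnot Q \leftrightarrow P) \land \lnot P) \land S))  //  \lnot ((R \leftrightarrow S) \leftrightarrow R), \lnot (S \to (((\lnot Q \leftrightarrow P) \land \lnot P) \land S)).
  branch 1 (add ((R \leftrightarrow S) \leftrightarrow R), (S \to (((\lnot Q \leftrightarrow P) \land \lnot P) \land S))):
    ((R \leftrightarrow S) \leftrightarrow R): β-rule — branch into (R \leftrightarrow S), R  //  \lnot (R \leftrightarrow S), \lnot R.
      branch 1.1 (add (R \leftrightarrow S), R):
        (S \to (((\lnot Q \leftrightarrow P) \land \lnot P) \land S)): β-rule — branch into \lnot S  //  (((\lnot Q \leftrightarrow P) \land \lnot P) \land S).
          branch 1.1.1 (add \lnot S):
            (R \leftrightarrow S): β-rule — branch into R, S  //  \lnot R, \lnot S.
              branch 1.1.1.1 (add R, S):
                × closes — contains both S and \lnot S.
              branch 1.1.1.2 (add \lnot R, \lnot S):
                × closes — contains both R and \lnot R.
          branch 1.1.2 (add (((\lnot Q \leftrightarrow P) \land \lnot P) \land S)):
            (((\lnot Q \leftrightarrow P) \land \lnot P) \land S): α-rule — add ((\lnot Q \leftrightarrow P) \land \lnot P), S.
            ((\lnot Q \leftrightarrow P) \land \lnot P): α-rule — add (\lnot Q \leftrightarrow P), \lnot P.
            (R \leftrightarrow S): β-rule — branch into R, S  //  \lnot R, \lnot S.
              branch 1.1.2.1 (add R, S):
                (\lnot Q \leftrightarrow P): β-rule — branch into \lnot Q, P  //  \lnot \lnot Q, \lnot P.
                  branch 1.1.2.1.1 (add \lnot Q, P):
                    × closes — contains both P and \lnot P.
                  branch 1.1.2.1.2 (add \lnot \lnot Q, \lnot P):
                    ○ open, literals {P=0, Q=1, R=1, S=1}.
              branch 1.1.2.2 (add \lnot R, \lnot S):
                × closes — contains both R and \lnot R.
      branch 1.2 (add \lnot (R \leftrightarrow S), \lnot R):
        (S \to (((\lnot Q \leftrightarrow P) \land \lnot P) \land S)): β-rule — branch into \lnot S  //  (((\lnot Q \leftrightarrow P) \land \lnot P) \land S).
          branch 1.2.1 (add \lnot S):
            \lnot (R \leftrightarrow S): β-rule — branch into R, \lnot S  //  \lnot R, S.
              branch 1.2.1.1 (add R, \lnot S):
                × closes — contains both R and \lnot R.
              branch 1.2.1.2 (add \lnot R, S):
                × closes — contains both S and \lnot S.
          branch 1.2.2 (add (((\lnot Q \leftrightarrow P) \land \lnot P) \land S)):
            (((\lnot Q \leftrightarrow P) \land \lnot P) \land S): α-rule — add ((\lnot Q \leftrightarrow P) \land \lnot P), S.
            ((\lnot Q \leftrightarrow P) \land \lnot P): α-rule — add (\lnot Q \leftrightarrow P), \lnot P.
            \lnot (R \leftrightarrow S): β-rule — branch into R, \lnot S  //  \lnot R, S.
              branch 1.2.2.1 (add R, \lnot S):
                × closes — contains both R and \lnot R.
              branch 1.2.2.2 (add \lnot R, S):
                (\lnot Q \leftrightarrow P): β-rule — branch into \lnot Q, P  //  \lnot \lnot Q, \lnot P.
                  branch 1.2.2.2.1 (add \lnot Q, P):
                    × closes — contains both P and \lnot P.
                  branch 1.2.2.2.2 (add \lnot \lnot Q, \lnot P):
                    ○ open, literals {P=0, Q=1, R=0, S=1}.
  branch 2 (add \lnot ((R \leftrightarrow S) \leftrightarrow R), \lnot (S \to (((\lnot Q \leftrightarrow P) \land \lnot P) \land S))):
    \lnot (S \to (((\lnot Q \leftrightarrow P) \land \lnot P) \land S)): α-rule — add S, \lnot (((\lnot Q \leftrightarrow P) \land \lnot P) \land S).
    \lnot ((R \leftrightarrow S) \leftrightarrow R): β-rule — branch into (R \leftrightarrow S), \lnot R  //  \lnot (R \leftrightarrow S), R.
      branch 2.1 (add (R \leftrightarrow S), \lnot R):
        \lnot (((\lnot Q \leftrightarrow P) \land \lnot P) \land S): β-rule — branch into \lnot ((\lnot Q \leftrightarrow P) \land \lnot P)  //  \lnot S.
          branch 2.1.1 (add \lnot ((\lnot Q \leftrightarrow P) \land \lnot P)):
            (R \leftrightarrow S): β-rule — branch into R, S  //  \lnot R, \lnot S.
              branch 2.1.1.1 (add R, S):
                × closes — contains both R and \lnot R.
              branch 2.1.1.2 (add \lnot R, \lnot S):
                × closes — contains both S and \lnot S.
          branch 2.1.2 (add \lnot S):
            × closes — contains both S and \lnot S.
      branch 2.2 (add \lnot (R \leftrightarrow S), R):
        \lnot (((\lnot Q \leftrightarrow P) \land \lnot P) \land S): β-rule — branch into \lnot ((\lnot Q \leftrightarrow P) \land \lnot P)  //  \lnot S.
          branch 2.2.1 (add \lnot ((\lnot Q \leftrightarrow P) \land \lnot P)):
            \lnot (R \leftrightarrow S): β-rule — branch into R, \lnot S  //  \lnot R, S.
              branch 2.2.1.1 (add R, \lnot S):
                × closes — contains both S and \lnot S.
              branch 2.2.1.2 (add \lnot R, S):
                × closes — contains both R and \lnot R.
          branch 2.2.2 (add \lnot S):
            × closes — contains both S and \lnot S.
14 branches closed, 2 open.
An open branch gives a satisfying assignment: P=0, Q=1, R=1, S=1.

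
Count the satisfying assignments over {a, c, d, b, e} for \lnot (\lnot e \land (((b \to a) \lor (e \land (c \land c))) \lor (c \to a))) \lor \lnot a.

24

Initial set: {(\lnot (\lnot e \land (((b \to a) \lor (e \land (c \land c))) \lor (c \to a))) \lor \lnot a)}.
(\lnot (\lnot e \land (((b \to a) \lor (e \land (c \land c))) \lor (c \to a))) \lor \lnot a): β-rule — branch into \lnot (\lnot e \land (((b \to a) \lor (e \land (c \land c))) \lor (c \to a)))  //  \lnot a.
  branch 1 (add \lnot (\lnot e \land (((b \to a) \lor (e \land (c \land c))) \lor (c \to a)))):
    \lnot (\lnot e \land (((b \to a) \lor (e \land (c \land c))) \lor (c \to a))): β-rule — branch into \lnot \lnot e  //  \lnot (((b \to a) \lor (e \land (c \land c))) \lor (c \to a)).
      branch 1.1 (add \lnot \lnot e):
        ○ open, literals {e=T}.
      branch 1.2 (add \lnot (((b \to a) \lor (e \land (c \land c))) \lor (c \to a))):
        \lnot (((b \to a) \lor (e \land (c \land c))) \lor (c \to a)): α-rule — add \lnot ((b \to a) \lor (e \land (c \land c))), \lnot (c \to a).
        \lnot ((b \to a) \lor (e \land (c \land c))): α-rule — add \lnot (b \to a), \lnot (e \land (c \land c)).
        \lnot (c \to a): α-rule — add c, \lnot a.
        \lnot (b \to a): α-rule — add b, \lnot a.
        \lnot (e \land (c \land c)): β-rule — branch into \lnot e  //  \lnot (c \land c).
          branch 1.2.1 (add \lnot e):
            ○ open, literals {a=F, b=T, c=T, e=F}.
          branch 1.2.2 (add \lnot (c \land c)):
            \lnot (c \land c): β-rule — branch into \lnot c  //  \lnot c.
              branch 1.2.2.1 (add \lnot c):
                × closes — contains both c and \lnot c.
              branch 1.2.2.2 (add \lnot c):
                × closes — contains both c and \lnot c.
  branch 2 (add \lnot a):
    ○ open, literals {a=F}.
2 branches closed, 3 open.
Each open branch fixes some atoms; the unmentioned ones are free. Counting distinct full assignments: branch {e=T} (a, c, d, b) contributes 16 new; branch {a=F, b=T, c=T, e=F} (d) contributes 2 new; branch {a=F} (c, d, b, e) contributes 6 new. Total: 24.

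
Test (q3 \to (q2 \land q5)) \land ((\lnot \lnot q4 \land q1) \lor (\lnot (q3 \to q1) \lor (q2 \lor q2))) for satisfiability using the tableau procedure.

Initial set: {T ((q3 \to (q2 \land q5)) \land ((\lnot \lnot q4 \land q1) \lor (\lnot (q3 \to q1) \lor (q2 \lor q2))))}.
T ((q3 \to (q2 \land q5)) \land ((\lnot \lnot q4 \land q1) \lor (\lnot (q3 \to q1) \lor (q2 \lor q2)))): α-rule — add T (q3 \to (q2 \land q5)), T ((\lnot \lnot q4 \land q1) \lor (\lnot (q3 \to q1) \lor (q2 \lor q2))).
T (q3 \to (q2 \land q5)): β-rule — branch into F q3  //  T (q2 \land q5).
  branch 1 (add F q3):
    T ((\lnot \lnot q4 \land q1) \lor (\lnot (q3 \to q1) \lor (q2 \lor q2))): β-rule — branch into T (\lnot \lnot q4 \land q1)  //  T (\lnot (q3 \to q1) \lor (q2 \lor q2)).
      branch 1.1 (add T (\lnot \lnot q4 \land q1)):
        T (\lnot \lnot q4 \land q1): α-rule — add T \lnot \lnot q4, T q1.
        T \lnot \lnot q4: drop double negation, giving T q4.
        ○ open, literals {q1=T, q3=F, q4=T}.
      branch 1.2 (add T (\lnot (q3 \to q1) \lor (q2 \lor q2))):
        T (\lnot (q3 \to q1) \lor (q2 \lor q2)): β-rule — branch into T \lnot (q3 \to q1)  //  T (q2 \lor q2).
          branch 1.2.1 (add T \lnot (q3 \to q1)):
            T \lnot (q3 \to q1): α-rule — add T q3, F q1.
            × closes — contains both q3 and \lnot q3.
          branch 1.2.2 (add T (q2 \lor q2)):
            T (q2 \lor q2): β-rule — branch into T q2  //  T q2.
              branch 1.2.2.1 (add T q2):
                ○ open, literals {q2=T, q3=F}.
              branch 1.2.2.2 (add T q2):
                ○ open, literals {q2=T, q3=F}.
  branch 2 (add T (q2 \land q5)):
    T (q2 \land q5): α-rule — add T q2, T q5.
    T ((\lnot \lnot q4 \land q1) \lor (\lnot (q3 \to q1) \lor (q2 \lor q2))): β-rule — branch into T (\lnot \lnot q4 \land q1)  //  T (\lnot (q3 \to q1) \lor (q2 \lor q2)).
      branch 2.1 (add T (\lnot \lnot q4 \land q1)):
        T (\lnot \lnot q4 \land q1): α-rule — add T \lnot \lnot q4, T q1.
        T \lnot \lnot q4: drop double negation, giving T q4.
        ○ open, literals {q1=T, q2=T, q4=T, q5=T}.
      branch 2.2 (add T (\lnot (q3 \to q1) \lor (q2 \lor q2))):
        T (\lnot (q3 \to q1) \lor (q2 \lor q2)): β-rule — branch into T \lnot (q3 \to q1)  //  T (q2 \lor q2).
          branch 2.2.1 (add T \lnot (q3 \to q1)):
            T \lnot (q3 \to q1): α-rule — add T q3, F q1.
            ○ open, literals {q1=F, q2=T, q3=T, q5=T}.
          branch 2.2.2 (add T (q2 \lor q2)):
            T (q2 \lor q2): β-rule — branch into T q2  //  T q2.
              branch 2.2.2.1 (add T q2):
                ○ open, literals {q2=T, q5=T}.
              branch 2.2.2.2 (add T q2):
                ○ open, literals {q2=T, q5=T}.
1 branch closed, 7 open.
An open branch gives a satisfying assignment: q1=T, q3=F, q4=T.

Satisfiable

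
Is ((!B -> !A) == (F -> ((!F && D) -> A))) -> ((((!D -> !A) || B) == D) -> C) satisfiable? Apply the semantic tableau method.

Satisfiable

Initial set: {(((!B -> !A) == (F -> ((!F && D) -> A))) -> ((((!D -> !A) || B) == D) -> C))}.
(((!B -> !A) == (F -> ((!F && D) -> A))) -> ((((!D -> !A) || B) == D) -> C)): β-rule — branch into !((!B -> !A) == (F -> ((!F && D) -> A)))  //  ((((!D -> !A) || B) == D) -> C).
  branch 1 (add !((!B -> !A) == (F -> ((!F && D) -> A)))):
    !((!B -> !A) == (F -> ((!F && D) -> A))): β-rule — branch into (!B -> !A), !(F -> ((!F && D) -> A))  //  !(!B -> !A), (F -> ((!F && D) -> A)).
      branch 1.1 (add (!B -> !A), !(F -> ((!F && D) -> A))):
        !(F -> ((!F && D) -> A)): α-rule — add F, !((!F && D) -> A).
        !((!F && D) -> A): α-rule — add (!F && D), !A.
        (!F && D): α-rule — add !F, D.
        × closes — contains both F and !F.
      branch 1.2 (add !(!B -> !A), (F -> ((!F && D) -> A))):
        !(!B -> !A): α-rule — add !B, !!A.
        (F -> ((!F && D) -> A)): β-rule — branch into !F  //  ((!F && D) -> A).
          branch 1.2.1 (add !F):
            ○ open, literals {A=true, B=false, F=false}.
          branch 1.2.2 (add ((!F && D) -> A)):
            ((!F && D) -> A): β-rule — branch into !(!F && D)  //  A.
              branch 1.2.2.1 (add !(!F && D)):
                !(!F && D): β-rule — branch into !!F  //  !D.
                  branch 1.2.2.1.1 (add !!F):
                    ○ open, literals {A=true, B=false, F=true}.
                  branch 1.2.2.1.2 (add !D):
                    ○ open, literals {A=true, B=false, D=false}.
              branch 1.2.2.2 (add A):
                ○ open, literals {A=true, B=false}.
  branch 2 (add ((((!D -> !A) || B) == D) -> C)):
    ((((!D -> !A) || B) == D) -> C): β-rule — branch into !(((!D -> !A) || B) == D)  //  C.
      branch 2.1 (add !(((!D -> !A) || B) == D)):
        !(((!D -> !A) || B) == D): β-rule — branch into ((!D -> !A) || B), !D  //  !((!D -> !A) || B), D.
          branch 2.1.1 (add ((!D -> !A) || B), !D):
            ((!D -> !A) || B): β-rule — branch into (!D -> !A)  //  B.
              branch 2.1.1.1 (add (!D -> !A)):
                (!D -> !A): β-rule — branch into !!D  //  !A.
                  branch 2.1.1.1.1 (add !!D):
                    × closes — contains both D and !D.
                  branch 2.1.1.1.2 (add !A):
                    ○ open, literals {A=false, D=false}.
              branch 2.1.1.2 (add B):
                ○ open, literals {B=true, D=false}.
          branch 2.1.2 (add !((!D -> !A) || B), D):
            !((!D -> !A) || B): α-rule — add !(!D -> !A), !B.
            !(!D -> !A): α-rule — add !D, !!A.
            × closes — contains both D and !D.
      branch 2.2 (add C):
        ○ open, literals {C=true}.
3 branches closed, 7 open.
An open branch gives a satisfying assignment: A=true, B=false, F=false.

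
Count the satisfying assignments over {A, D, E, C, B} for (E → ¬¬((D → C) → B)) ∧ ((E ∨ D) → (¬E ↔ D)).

20

Initial set: {((E → ¬¬((D → C) → B)) ∧ ((E ∨ D) → (¬E ↔ D)))}.
((E → ¬¬((D → C) → B)) ∧ ((E ∨ D) → (¬E ↔ D))): α-rule — add (E → ¬¬((D → C) → B)), ((E ∨ D) → (¬E ↔ D)).
(E → ¬¬((D → C) → B)): β-rule — branch into ¬E  //  ¬¬((D → C) → B).
  branch 1 (add ¬E):
    ((E ∨ D) → (¬E ↔ D)): β-rule — branch into ¬(E ∨ D)  //  (¬E ↔ D).
      branch 1.1 (add ¬(E ∨ D)):
        ¬(E ∨ D): α-rule — add ¬E, ¬D.
        ○ open, literals {D=F, E=F}.
      branch 1.2 (add (¬E ↔ D)):
        (¬E ↔ D): β-rule — branch into ¬E, D  //  ¬¬E, ¬D.
          branch 1.2.1 (add ¬E, D):
            ○ open, literals {D=T, E=F}.
          branch 1.2.2 (add ¬¬E, ¬D):
            × closes — contains both E and ¬E.
  branch 2 (add ¬¬((D → C) → B)):
    ¬¬((D → C) → B): drop double negation, giving ((D → C) → B).
    ((E ∨ D) → (¬E ↔ D)): β-rule — branch into ¬(E ∨ D)  //  (¬E ↔ D).
      branch 2.1 (add ¬(E ∨ D)):
        ¬(E ∨ D): α-rule — add ¬E, ¬D.
        ((D → C) → B): β-rule — branch into ¬(D → C)  //  B.
          branch 2.1.1 (add ¬(D → C)):
            ¬(D → C): α-rule — add D, ¬C.
            × closes — contains both D and ¬D.
          branch 2.1.2 (add B):
            ○ open, literals {B=T, D=F, E=F}.
      branch 2.2 (add (¬E ↔ D)):
        ((D → C) → B): β-rule — branch into ¬(D → C)  //  B.
          branch 2.2.1 (add ¬(D → C)):
            ¬(D → C): α-rule — add D, ¬C.
            (¬E ↔ D): β-rule — branch into ¬E, D  //  ¬¬E, ¬D.
              branch 2.2.1.1 (add ¬E, D):
                ○ open, literals {C=F, D=T, E=F}.
              branch 2.2.1.2 (add ¬¬E, ¬D):
                × closes — contains both D and ¬D.
          branch 2.2.2 (add B):
            (¬E ↔ D): β-rule — branch into ¬E, D  //  ¬¬E, ¬D.
              branch 2.2.2.1 (add ¬E, D):
                ○ open, literals {B=T, D=T, E=F}.
              branch 2.2.2.2 (add ¬¬E, ¬D):
                ○ open, literals {B=T, D=F, E=T}.
3 branches closed, 6 open.
Each open branch fixes some atoms; the unmentioned ones are free. Counting distinct full assignments: branch {D=F, E=F} (A, C, B) contributes 8 new; branch {D=T, E=F} (A, C, B) contributes 8 new; branch {B=T, D=F, E=F} (A, C) contributes 0 new; branch {C=F, D=T, E=F} (A, B) contributes 0 new; branch {B=T, D=T, E=F} (A, C) contributes 0 new; branch {B=T, D=F, E=T} (A, C) contributes 4 new. Total: 20.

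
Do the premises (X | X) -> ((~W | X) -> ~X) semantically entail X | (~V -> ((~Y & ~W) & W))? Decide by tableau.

No

Initial set: {((X | X) -> ((~W | X) -> ~X)); ~(X | (~V -> ((~Y & ~W) & W)))}.
~(X | (~V -> ((~Y & ~W) & W))): α-rule — add ~X, ~(~V -> ((~Y & ~W) & W)).
~(~V -> ((~Y & ~W) & W)): α-rule — add ~V, ~((~Y & ~W) & W).
((X | X) -> ((~W | X) -> ~X)): β-rule — branch into ~(X | X)  //  ((~W | X) -> ~X).
  branch 1 (add ~(X | X)):
    ~(X | X): α-rule — add ~X, ~X.
    ~((~Y & ~W) & W): β-rule — branch into ~(~Y & ~W)  //  ~W.
      branch 1.1 (add ~(~Y & ~W)):
        ~(~Y & ~W): β-rule — branch into ~~Y  //  ~~W.
          branch 1.1.1 (add ~~Y):
            ○ open, literals {V=F, X=F, Y=T}.
          branch 1.1.2 (add ~~W):
            ○ open, literals {V=F, W=T, X=F}.
      branch 1.2 (add ~W):
        ○ open, literals {V=F, W=F, X=F}.
  branch 2 (add ((~W | X) -> ~X)):
    ~((~Y & ~W) & W): β-rule — branch into ~(~Y & ~W)  //  ~W.
      branch 2.1 (add ~(~Y & ~W)):
        ((~W | X) -> ~X): β-rule — branch into ~(~W | X)  //  ~X.
          branch 2.1.1 (add ~(~W | X)):
            ~(~W | X): α-rule — add ~~W, ~X.
            ~(~Y & ~W): β-rule — branch into ~~Y  //  ~~W.
              branch 2.1.1.1 (add ~~Y):
                ○ open, literals {V=F, W=T, X=F, Y=T}.
              branch 2.1.1.2 (add ~~W):
                ○ open, literals {V=F, W=T, X=F}.
          branch 2.1.2 (add ~X):
            ~(~Y & ~W): β-rule — branch into ~~Y  //  ~~W.
              branch 2.1.2.1 (add ~~Y):
                ○ open, literals {V=F, X=F, Y=T}.
              branch 2.1.2.2 (add ~~W):
                ○ open, literals {V=F, W=T, X=F}.
      branch 2.2 (add ~W):
        ((~W | X) -> ~X): β-rule — branch into ~(~W | X)  //  ~X.
          branch 2.2.1 (add ~(~W | X)):
            ~(~W | X): α-rule — add ~~W, ~X.
            × closes — contains both W and ~W.
          branch 2.2.2 (add ~X):
            ○ open, literals {V=F, W=F, X=F}.
1 branch closed, 8 open.
An open branch gives a countermodel: V=F, X=F, Y=T (unmentioned atoms arbitrary); the premises hold there but the conclusion fails.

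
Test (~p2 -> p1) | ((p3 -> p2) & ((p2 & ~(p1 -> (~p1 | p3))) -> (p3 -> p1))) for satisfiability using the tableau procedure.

Satisfiable

Initial set: {((~p2 -> p1) | ((p3 -> p2) & ((p2 & ~(p1 -> (~p1 | p3))) -> (p3 -> p1))))}.
((~p2 -> p1) | ((p3 -> p2) & ((p2 & ~(p1 -> (~p1 | p3))) -> (p3 -> p1)))): β-rule — branch into (~p2 -> p1)  //  ((p3 -> p2) & ((p2 & ~(p1 -> (~p1 | p3))) -> (p3 -> p1))).
  branch 1 (add (~p2 -> p1)):
    (~p2 -> p1): β-rule — branch into ~~p2  //  p1.
      branch 1.1 (add ~~p2):
        ○ open, literals {p2=true}.
      branch 1.2 (add p1):
        ○ open, literals {p1=true}.
  branch 2 (add ((p3 -> p2) & ((p2 & ~(p1 -> (~p1 | p3))) -> (p3 -> p1)))):
    ((p3 -> p2) & ((p2 & ~(p1 -> (~p1 | p3))) -> (p3 -> p1))): α-rule — add (p3 -> p2), ((p2 & ~(p1 -> (~p1 | p3))) -> (p3 -> p1)).
    (p3 -> p2): β-rule — branch into ~p3  //  p2.
      branch 2.1 (add ~p3):
        ((p2 & ~(p1 -> (~p1 | p3))) -> (p3 -> p1)): β-rule — branch into ~(p2 & ~(p1 -> (~p1 | p3)))  //  (p3 -> p1).
          branch 2.1.1 (add ~(p2 & ~(p1 -> (~p1 | p3)))):
            ~(p2 & ~(p1 -> (~p1 | p3))): β-rule — branch into ~p2  //  ~~(p1 -> (~p1 | p3)).
              branch 2.1.1.1 (add ~p2):
                ○ open, literals {p2=false, p3=false}.
              branch 2.1.1.2 (add ~~(p1 -> (~p1 | p3))):
                ~~(p1 -> (~p1 | p3)): β-rule — branch into ~p1  //  (~p1 | p3).
                  branch 2.1.1.2.1 (add ~p1):
                    ○ open, literals {p1=false, p3=false}.
                  branch 2.1.1.2.2 (add (~p1 | p3)):
                    (~p1 | p3): β-rule — branch into ~p1  //  p3.
                      branch 2.1.1.2.2.1 (add ~p1):
                        ○ open, literals {p1=false, p3=false}.
                      branch 2.1.1.2.2.2 (add p3):
                        × closes — contains both p3 and ~p3.
          branch 2.1.2 (add (p3 -> p1)):
            (p3 -> p1): β-rule — branch into ~p3  //  p1.
              branch 2.1.2.1 (add ~p3):
                ○ open, literals {p3=false}.
              branch 2.1.2.2 (add p1):
                ○ open, literals {p1=true, p3=false}.
      branch 2.2 (add p2):
        ((p2 & ~(p1 -> (~p1 | p3))) -> (p3 -> p1)): β-rule — branch into ~(p2 & ~(p1 -> (~p1 | p3)))  //  (p3 -> p1).
          branch 2.2.1 (add ~(p2 & ~(p1 -> (~p1 | p3)))):
            ~(p2 & ~(p1 -> (~p1 | p3))): β-rule — branch into ~p2  //  ~~(p1 -> (~p1 | p3)).
              branch 2.2.1.1 (add ~p2):
                × closes — contains both p2 and ~p2.
              branch 2.2.1.2 (add ~~(p1 -> (~p1 | p3))):
                ~~(p1 -> (~p1 | p3)): β-rule — branch into ~p1  //  (~p1 | p3).
                  branch 2.2.1.2.1 (add ~p1):
                    ○ open, literals {p1=false, p2=true}.
                  branch 2.2.1.2.2 (add (~p1 | p3)):
                    (~p1 | p3): β-rule — branch into ~p1  //  p3.
                      branch 2.2.1.2.2.1 (add ~p1):
                        ○ open, literals {p1=false, p2=true}.
                      branch 2.2.1.2.2.2 (add p3):
                        ○ open, literals {p2=true, p3=true}.
          branch 2.2.2 (add (p3 -> p1)):
            (p3 -> p1): β-rule — branch into ~p3  //  p1.
              branch 2.2.2.1 (add ~p3):
                ○ open, literals {p2=true, p3=false}.
              branch 2.2.2.2 (add p1):
                ○ open, literals {p1=true, p2=true}.
2 branches closed, 12 open.
An open branch gives a satisfying assignment: p2=true.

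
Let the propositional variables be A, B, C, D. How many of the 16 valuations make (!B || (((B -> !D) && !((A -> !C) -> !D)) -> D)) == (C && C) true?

8

Initial set: {T ((!B || (((B -> !D) && !((A -> !C) -> !D)) -> D)) == (C && C))}.
T ((!B || (((B -> !D) && !((A -> !C) -> !D)) -> D)) == (C && C)): β-rule — branch into T (!B || (((B -> !D) && !((A -> !C) -> !D)) -> D)), T (C && C)  //  F (!B || (((B -> !D) && !((A -> !C) -> !D)) -> D)), F (C && C).
  branch 1 (add T (!B || (((B -> !D) && !((A -> !C) -> !D)) -> D)), T (C && C)):
    T (C && C): α-rule — add T C, T C.
    T (!B || (((B -> !D) && !((A -> !C) -> !D)) -> D)): β-rule — branch into T !B  //  T (((B -> !D) && !((A -> !C) -> !D)) -> D).
      branch 1.1 (add T !B):
        ○ open, literals {B=F, C=T}.
      branch 1.2 (add T (((B -> !D) && !((A -> !C) -> !D)) -> D)):
        T (((B -> !D) && !((A -> !C) -> !D)) -> D): β-rule — branch into F ((B -> !D) && !((A -> !C) -> !D))  //  T D.
          branch 1.2.1 (add F ((B -> !D) && !((A -> !C) -> !D))):
            F ((B -> !D) && !((A -> !C) -> !D)): β-rule — branch into F (B -> !D)  //  F !((A -> !C) -> !D).
              branch 1.2.1.1 (add F (B -> !D)):
                F (B -> !D): α-rule — add T B, F !D.
                ○ open, literals {B=T, C=T, D=T}.
              branch 1.2.1.2 (add F !((A -> !C) -> !D)):
                F !((A -> !C) -> !D): β-rule — branch into F (A -> !C)  //  T !D.
                  branch 1.2.1.2.1 (add F (A -> !C)):
                    F (A -> !C): α-rule — add T A, F !C.
                    ○ open, literals {A=T, C=T}.
                  branch 1.2.1.2.2 (add T !D):
                    ○ open, literals {C=T, D=F}.
          branch 1.2.2 (add T D):
            ○ open, literals {C=T, D=T}.
  branch 2 (add F (!B || (((B -> !D) && !((A -> !C) -> !D)) -> D)), F (C && C)):
    F (!B || (((B -> !D) && !((A -> !C) -> !D)) -> D)): α-rule — add F !B, F (((B -> !D) && !((A -> !C) -> !D)) -> D).
    F (((B -> !D) && !((A -> !C) -> !D)) -> D): α-rule — add T ((B -> !D) && !((A -> !C) -> !D)), F D.
    T ((B -> !D) && !((A -> !C) -> !D)): α-rule — add T (B -> !D), T !((A -> !C) -> !D).
    T !((A -> !C) -> !D): α-rule — add T (A -> !C), F !D.
    × closes — contains both D and !D.
1 branch closed, 5 open.
Each open branch fixes some atoms; the unmentioned ones are free. Counting distinct full assignments: branch {B=F, C=T} (A, D) contributes 4 new; branch {B=T, C=T, D=T} (A) contributes 2 new; branch {A=T, C=T} (B, D) contributes 1 new; branch {C=T, D=F} (A, B) contributes 1 new; branch {C=T, D=T} (A, B) contributes 0 new. Total: 8.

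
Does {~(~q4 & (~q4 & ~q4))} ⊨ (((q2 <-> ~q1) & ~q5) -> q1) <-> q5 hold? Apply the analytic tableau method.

No

Initial set: {~(~q4 & (~q4 & ~q4)); ~((((q2 <-> ~q1) & ~q5) -> q1) <-> q5)}.
~(~q4 & (~q4 & ~q4)): β-rule — branch into ~~q4  //  ~(~q4 & ~q4).
  branch 1 (add ~~q4):
    ~((((q2 <-> ~q1) & ~q5) -> q1) <-> q5): β-rule — branch into (((q2 <-> ~q1) & ~q5) -> q1), ~q5  //  ~(((q2 <-> ~q1) & ~q5) -> q1), q5.
      branch 1.1 (add (((q2 <-> ~q1) & ~q5) -> q1), ~q5):
        (((q2 <-> ~q1) & ~q5) -> q1): β-rule — branch into ~((q2 <-> ~q1) & ~q5)  //  q1.
          branch 1.1.1 (add ~((q2 <-> ~q1) & ~q5)):
            ~((q2 <-> ~q1) & ~q5): β-rule — branch into ~(q2 <-> ~q1)  //  ~~q5.
              branch 1.1.1.1 (add ~(q2 <-> ~q1)):
                ~(q2 <-> ~q1): β-rule — branch into q2, ~~q1  //  ~q2, ~q1.
                  branch 1.1.1.1.1 (add q2, ~~q1):
                    ○ open, literals {q1=1, q2=1, q4=1, q5=0}.
                  branch 1.1.1.1.2 (add ~q2, ~q1):
                    ○ open, literals {q1=0, q2=0, q4=1, q5=0}.
              branch 1.1.1.2 (add ~~q5):
                × closes — contains both q5 and ~q5.
          branch 1.1.2 (add q1):
            ○ open, literals {q1=1, q4=1, q5=0}.
      branch 1.2 (add ~(((q2 <-> ~q1) & ~q5) -> q1), q5):
        ~(((q2 <-> ~q1) & ~q5) -> q1): α-rule — add ((q2 <-> ~q1) & ~q5), ~q1.
        ((q2 <-> ~q1) & ~q5): α-rule — add (q2 <-> ~q1), ~q5.
        × closes — contains both q5 and ~q5.
  branch 2 (add ~(~q4 & ~q4)):
    ~((((q2 <-> ~q1) & ~q5) -> q1) <-> q5): β-rule — branch into (((q2 <-> ~q1) & ~q5) -> q1), ~q5  //  ~(((q2 <-> ~q1) & ~q5) -> q1), q5.
      branch 2.1 (add (((q2 <-> ~q1) & ~q5) -> q1), ~q5):
        ~(~q4 & ~q4): β-rule — branch into ~~q4  //  ~~q4.
          branch 2.1.1 (add ~~q4):
            (((q2 <-> ~q1) & ~q5) -> q1): β-rule — branch into ~((q2 <-> ~q1) & ~q5)  //  q1.
              branch 2.1.1.1 (add ~((q2 <-> ~q1) & ~q5)):
                ~((q2 <-> ~q1) & ~q5): β-rule — branch into ~(q2 <-> ~q1)  //  ~~q5.
                  branch 2.1.1.1.1 (add ~(q2 <-> ~q1)):
                    ~(q2 <-> ~q1): β-rule — branch into q2, ~~q1  //  ~q2, ~q1.
                      branch 2.1.1.1.1.1 (add q2, ~~q1):
                        ○ open, literals {q1=1, q2=1, q4=1, q5=0}.
                      branch 2.1.1.1.1.2 (add ~q2, ~q1):
                        ○ open, literals {q1=0, q2=0, q4=1, q5=0}.
                  branch 2.1.1.1.2 (add ~~q5):
                    × closes — contains both q5 and ~q5.
              branch 2.1.1.2 (add q1):
                ○ open, literals {q1=1, q4=1, q5=0}.
          branch 2.1.2 (add ~~q4):
            (((q2 <-> ~q1) & ~q5) -> q1): β-rule — branch into ~((q2 <-> ~q1) & ~q5)  //  q1.
              branch 2.1.2.1 (add ~((q2 <-> ~q1) & ~q5)):
                ~((q2 <-> ~q1) & ~q5): β-rule — branch into ~(q2 <-> ~q1)  //  ~~q5.
                  branch 2.1.2.1.1 (add ~(q2 <-> ~q1)):
                    ~(q2 <-> ~q1): β-rule — branch into q2, ~~q1  //  ~q2, ~q1.
                      branch 2.1.2.1.1.1 (add q2, ~~q1):
                        ○ open, literals {q1=1, q2=1, q4=1, q5=0}.
                      branch 2.1.2.1.1.2 (add ~q2, ~q1):
                        ○ open, literals {q1=0, q2=0, q4=1, q5=0}.
                  branch 2.1.2.1.2 (add ~~q5):
                    × closes — contains both q5 and ~q5.
              branch 2.1.2.2 (add q1):
                ○ open, literals {q1=1, q4=1, q5=0}.
      branch 2.2 (add ~(((q2 <-> ~q1) & ~q5) -> q1), q5):
        ~(((q2 <-> ~q1) & ~q5) -> q1): α-rule — add ((q2 <-> ~q1) & ~q5), ~q1.
        ((q2 <-> ~q1) & ~q5): α-rule — add (q2 <-> ~q1), ~q5.
        × closes — contains both q5 and ~q5.
5 branches closed, 9 open.
An open branch gives a countermodel: q1=1, q2=1, q4=1, q5=0 (unmentioned atoms arbitrary); the premises hold there but the conclusion fails.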